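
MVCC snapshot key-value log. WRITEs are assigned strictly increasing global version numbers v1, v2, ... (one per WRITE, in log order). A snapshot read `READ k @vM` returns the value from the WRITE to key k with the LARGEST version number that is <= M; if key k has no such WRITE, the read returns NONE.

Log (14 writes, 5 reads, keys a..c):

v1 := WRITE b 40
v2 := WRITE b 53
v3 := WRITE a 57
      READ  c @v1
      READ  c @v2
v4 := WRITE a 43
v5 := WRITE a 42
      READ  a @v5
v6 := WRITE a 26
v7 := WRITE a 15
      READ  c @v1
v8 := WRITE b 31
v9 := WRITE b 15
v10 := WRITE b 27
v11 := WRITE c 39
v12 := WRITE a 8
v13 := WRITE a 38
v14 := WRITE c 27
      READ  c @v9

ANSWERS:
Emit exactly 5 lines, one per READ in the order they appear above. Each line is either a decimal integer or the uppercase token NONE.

v1: WRITE b=40  (b history now [(1, 40)])
v2: WRITE b=53  (b history now [(1, 40), (2, 53)])
v3: WRITE a=57  (a history now [(3, 57)])
READ c @v1: history=[] -> no version <= 1 -> NONE
READ c @v2: history=[] -> no version <= 2 -> NONE
v4: WRITE a=43  (a history now [(3, 57), (4, 43)])
v5: WRITE a=42  (a history now [(3, 57), (4, 43), (5, 42)])
READ a @v5: history=[(3, 57), (4, 43), (5, 42)] -> pick v5 -> 42
v6: WRITE a=26  (a history now [(3, 57), (4, 43), (5, 42), (6, 26)])
v7: WRITE a=15  (a history now [(3, 57), (4, 43), (5, 42), (6, 26), (7, 15)])
READ c @v1: history=[] -> no version <= 1 -> NONE
v8: WRITE b=31  (b history now [(1, 40), (2, 53), (8, 31)])
v9: WRITE b=15  (b history now [(1, 40), (2, 53), (8, 31), (9, 15)])
v10: WRITE b=27  (b history now [(1, 40), (2, 53), (8, 31), (9, 15), (10, 27)])
v11: WRITE c=39  (c history now [(11, 39)])
v12: WRITE a=8  (a history now [(3, 57), (4, 43), (5, 42), (6, 26), (7, 15), (12, 8)])
v13: WRITE a=38  (a history now [(3, 57), (4, 43), (5, 42), (6, 26), (7, 15), (12, 8), (13, 38)])
v14: WRITE c=27  (c history now [(11, 39), (14, 27)])
READ c @v9: history=[(11, 39), (14, 27)] -> no version <= 9 -> NONE

Answer: NONE
NONE
42
NONE
NONE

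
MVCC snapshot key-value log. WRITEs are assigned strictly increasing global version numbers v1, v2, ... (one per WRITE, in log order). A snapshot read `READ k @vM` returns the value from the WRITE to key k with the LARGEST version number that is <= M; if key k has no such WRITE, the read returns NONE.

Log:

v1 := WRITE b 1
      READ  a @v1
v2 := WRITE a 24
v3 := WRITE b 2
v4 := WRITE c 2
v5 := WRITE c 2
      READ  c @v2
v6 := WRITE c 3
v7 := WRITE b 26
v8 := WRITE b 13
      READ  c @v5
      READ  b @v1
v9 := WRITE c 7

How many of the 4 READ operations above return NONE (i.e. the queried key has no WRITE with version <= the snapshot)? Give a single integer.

Answer: 2

Derivation:
v1: WRITE b=1  (b history now [(1, 1)])
READ a @v1: history=[] -> no version <= 1 -> NONE
v2: WRITE a=24  (a history now [(2, 24)])
v3: WRITE b=2  (b history now [(1, 1), (3, 2)])
v4: WRITE c=2  (c history now [(4, 2)])
v5: WRITE c=2  (c history now [(4, 2), (5, 2)])
READ c @v2: history=[(4, 2), (5, 2)] -> no version <= 2 -> NONE
v6: WRITE c=3  (c history now [(4, 2), (5, 2), (6, 3)])
v7: WRITE b=26  (b history now [(1, 1), (3, 2), (7, 26)])
v8: WRITE b=13  (b history now [(1, 1), (3, 2), (7, 26), (8, 13)])
READ c @v5: history=[(4, 2), (5, 2), (6, 3)] -> pick v5 -> 2
READ b @v1: history=[(1, 1), (3, 2), (7, 26), (8, 13)] -> pick v1 -> 1
v9: WRITE c=7  (c history now [(4, 2), (5, 2), (6, 3), (9, 7)])
Read results in order: ['NONE', 'NONE', '2', '1']
NONE count = 2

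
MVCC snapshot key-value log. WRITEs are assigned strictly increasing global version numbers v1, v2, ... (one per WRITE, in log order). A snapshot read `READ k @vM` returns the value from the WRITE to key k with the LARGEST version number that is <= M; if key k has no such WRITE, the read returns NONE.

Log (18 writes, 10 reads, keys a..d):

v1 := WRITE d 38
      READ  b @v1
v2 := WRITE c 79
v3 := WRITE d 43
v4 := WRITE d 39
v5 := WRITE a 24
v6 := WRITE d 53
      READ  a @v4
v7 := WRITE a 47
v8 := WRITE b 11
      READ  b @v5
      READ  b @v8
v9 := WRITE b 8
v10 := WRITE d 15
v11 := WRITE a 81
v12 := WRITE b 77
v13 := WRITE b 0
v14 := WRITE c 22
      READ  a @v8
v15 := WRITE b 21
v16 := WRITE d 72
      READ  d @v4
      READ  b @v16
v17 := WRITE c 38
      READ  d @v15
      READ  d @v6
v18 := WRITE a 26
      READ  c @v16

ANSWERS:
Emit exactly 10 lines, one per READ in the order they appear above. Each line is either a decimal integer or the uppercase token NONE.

Answer: NONE
NONE
NONE
11
47
39
21
15
53
22

Derivation:
v1: WRITE d=38  (d history now [(1, 38)])
READ b @v1: history=[] -> no version <= 1 -> NONE
v2: WRITE c=79  (c history now [(2, 79)])
v3: WRITE d=43  (d history now [(1, 38), (3, 43)])
v4: WRITE d=39  (d history now [(1, 38), (3, 43), (4, 39)])
v5: WRITE a=24  (a history now [(5, 24)])
v6: WRITE d=53  (d history now [(1, 38), (3, 43), (4, 39), (6, 53)])
READ a @v4: history=[(5, 24)] -> no version <= 4 -> NONE
v7: WRITE a=47  (a history now [(5, 24), (7, 47)])
v8: WRITE b=11  (b history now [(8, 11)])
READ b @v5: history=[(8, 11)] -> no version <= 5 -> NONE
READ b @v8: history=[(8, 11)] -> pick v8 -> 11
v9: WRITE b=8  (b history now [(8, 11), (9, 8)])
v10: WRITE d=15  (d history now [(1, 38), (3, 43), (4, 39), (6, 53), (10, 15)])
v11: WRITE a=81  (a history now [(5, 24), (7, 47), (11, 81)])
v12: WRITE b=77  (b history now [(8, 11), (9, 8), (12, 77)])
v13: WRITE b=0  (b history now [(8, 11), (9, 8), (12, 77), (13, 0)])
v14: WRITE c=22  (c history now [(2, 79), (14, 22)])
READ a @v8: history=[(5, 24), (7, 47), (11, 81)] -> pick v7 -> 47
v15: WRITE b=21  (b history now [(8, 11), (9, 8), (12, 77), (13, 0), (15, 21)])
v16: WRITE d=72  (d history now [(1, 38), (3, 43), (4, 39), (6, 53), (10, 15), (16, 72)])
READ d @v4: history=[(1, 38), (3, 43), (4, 39), (6, 53), (10, 15), (16, 72)] -> pick v4 -> 39
READ b @v16: history=[(8, 11), (9, 8), (12, 77), (13, 0), (15, 21)] -> pick v15 -> 21
v17: WRITE c=38  (c history now [(2, 79), (14, 22), (17, 38)])
READ d @v15: history=[(1, 38), (3, 43), (4, 39), (6, 53), (10, 15), (16, 72)] -> pick v10 -> 15
READ d @v6: history=[(1, 38), (3, 43), (4, 39), (6, 53), (10, 15), (16, 72)] -> pick v6 -> 53
v18: WRITE a=26  (a history now [(5, 24), (7, 47), (11, 81), (18, 26)])
READ c @v16: history=[(2, 79), (14, 22), (17, 38)] -> pick v14 -> 22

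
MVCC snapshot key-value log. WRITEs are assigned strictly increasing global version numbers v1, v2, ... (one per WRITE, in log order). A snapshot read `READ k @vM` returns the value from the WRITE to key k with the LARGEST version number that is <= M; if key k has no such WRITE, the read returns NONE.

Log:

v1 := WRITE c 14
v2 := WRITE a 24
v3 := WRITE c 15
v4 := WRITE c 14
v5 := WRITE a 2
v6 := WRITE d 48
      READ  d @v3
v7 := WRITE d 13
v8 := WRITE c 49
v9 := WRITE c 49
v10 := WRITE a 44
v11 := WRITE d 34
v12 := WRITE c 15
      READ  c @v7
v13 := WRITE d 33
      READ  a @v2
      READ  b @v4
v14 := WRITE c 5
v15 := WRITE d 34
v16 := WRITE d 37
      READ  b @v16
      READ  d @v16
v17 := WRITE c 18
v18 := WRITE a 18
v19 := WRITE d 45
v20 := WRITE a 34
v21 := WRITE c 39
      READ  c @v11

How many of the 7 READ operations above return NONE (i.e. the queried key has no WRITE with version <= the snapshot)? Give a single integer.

v1: WRITE c=14  (c history now [(1, 14)])
v2: WRITE a=24  (a history now [(2, 24)])
v3: WRITE c=15  (c history now [(1, 14), (3, 15)])
v4: WRITE c=14  (c history now [(1, 14), (3, 15), (4, 14)])
v5: WRITE a=2  (a history now [(2, 24), (5, 2)])
v6: WRITE d=48  (d history now [(6, 48)])
READ d @v3: history=[(6, 48)] -> no version <= 3 -> NONE
v7: WRITE d=13  (d history now [(6, 48), (7, 13)])
v8: WRITE c=49  (c history now [(1, 14), (3, 15), (4, 14), (8, 49)])
v9: WRITE c=49  (c history now [(1, 14), (3, 15), (4, 14), (8, 49), (9, 49)])
v10: WRITE a=44  (a history now [(2, 24), (5, 2), (10, 44)])
v11: WRITE d=34  (d history now [(6, 48), (7, 13), (11, 34)])
v12: WRITE c=15  (c history now [(1, 14), (3, 15), (4, 14), (8, 49), (9, 49), (12, 15)])
READ c @v7: history=[(1, 14), (3, 15), (4, 14), (8, 49), (9, 49), (12, 15)] -> pick v4 -> 14
v13: WRITE d=33  (d history now [(6, 48), (7, 13), (11, 34), (13, 33)])
READ a @v2: history=[(2, 24), (5, 2), (10, 44)] -> pick v2 -> 24
READ b @v4: history=[] -> no version <= 4 -> NONE
v14: WRITE c=5  (c history now [(1, 14), (3, 15), (4, 14), (8, 49), (9, 49), (12, 15), (14, 5)])
v15: WRITE d=34  (d history now [(6, 48), (7, 13), (11, 34), (13, 33), (15, 34)])
v16: WRITE d=37  (d history now [(6, 48), (7, 13), (11, 34), (13, 33), (15, 34), (16, 37)])
READ b @v16: history=[] -> no version <= 16 -> NONE
READ d @v16: history=[(6, 48), (7, 13), (11, 34), (13, 33), (15, 34), (16, 37)] -> pick v16 -> 37
v17: WRITE c=18  (c history now [(1, 14), (3, 15), (4, 14), (8, 49), (9, 49), (12, 15), (14, 5), (17, 18)])
v18: WRITE a=18  (a history now [(2, 24), (5, 2), (10, 44), (18, 18)])
v19: WRITE d=45  (d history now [(6, 48), (7, 13), (11, 34), (13, 33), (15, 34), (16, 37), (19, 45)])
v20: WRITE a=34  (a history now [(2, 24), (5, 2), (10, 44), (18, 18), (20, 34)])
v21: WRITE c=39  (c history now [(1, 14), (3, 15), (4, 14), (8, 49), (9, 49), (12, 15), (14, 5), (17, 18), (21, 39)])
READ c @v11: history=[(1, 14), (3, 15), (4, 14), (8, 49), (9, 49), (12, 15), (14, 5), (17, 18), (21, 39)] -> pick v9 -> 49
Read results in order: ['NONE', '14', '24', 'NONE', 'NONE', '37', '49']
NONE count = 3

Answer: 3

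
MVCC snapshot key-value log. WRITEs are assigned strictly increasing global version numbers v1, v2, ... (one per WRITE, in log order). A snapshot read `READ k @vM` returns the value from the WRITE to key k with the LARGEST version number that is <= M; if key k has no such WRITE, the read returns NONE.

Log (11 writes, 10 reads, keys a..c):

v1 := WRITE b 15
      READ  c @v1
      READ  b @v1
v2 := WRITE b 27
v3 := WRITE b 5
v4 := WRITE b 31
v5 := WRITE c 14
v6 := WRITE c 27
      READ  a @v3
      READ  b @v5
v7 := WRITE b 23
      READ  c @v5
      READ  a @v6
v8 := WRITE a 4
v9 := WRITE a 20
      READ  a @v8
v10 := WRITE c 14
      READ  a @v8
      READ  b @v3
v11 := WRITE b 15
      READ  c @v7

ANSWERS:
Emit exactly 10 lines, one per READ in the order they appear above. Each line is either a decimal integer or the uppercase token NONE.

Answer: NONE
15
NONE
31
14
NONE
4
4
5
27

Derivation:
v1: WRITE b=15  (b history now [(1, 15)])
READ c @v1: history=[] -> no version <= 1 -> NONE
READ b @v1: history=[(1, 15)] -> pick v1 -> 15
v2: WRITE b=27  (b history now [(1, 15), (2, 27)])
v3: WRITE b=5  (b history now [(1, 15), (2, 27), (3, 5)])
v4: WRITE b=31  (b history now [(1, 15), (2, 27), (3, 5), (4, 31)])
v5: WRITE c=14  (c history now [(5, 14)])
v6: WRITE c=27  (c history now [(5, 14), (6, 27)])
READ a @v3: history=[] -> no version <= 3 -> NONE
READ b @v5: history=[(1, 15), (2, 27), (3, 5), (4, 31)] -> pick v4 -> 31
v7: WRITE b=23  (b history now [(1, 15), (2, 27), (3, 5), (4, 31), (7, 23)])
READ c @v5: history=[(5, 14), (6, 27)] -> pick v5 -> 14
READ a @v6: history=[] -> no version <= 6 -> NONE
v8: WRITE a=4  (a history now [(8, 4)])
v9: WRITE a=20  (a history now [(8, 4), (9, 20)])
READ a @v8: history=[(8, 4), (9, 20)] -> pick v8 -> 4
v10: WRITE c=14  (c history now [(5, 14), (6, 27), (10, 14)])
READ a @v8: history=[(8, 4), (9, 20)] -> pick v8 -> 4
READ b @v3: history=[(1, 15), (2, 27), (3, 5), (4, 31), (7, 23)] -> pick v3 -> 5
v11: WRITE b=15  (b history now [(1, 15), (2, 27), (3, 5), (4, 31), (7, 23), (11, 15)])
READ c @v7: history=[(5, 14), (6, 27), (10, 14)] -> pick v6 -> 27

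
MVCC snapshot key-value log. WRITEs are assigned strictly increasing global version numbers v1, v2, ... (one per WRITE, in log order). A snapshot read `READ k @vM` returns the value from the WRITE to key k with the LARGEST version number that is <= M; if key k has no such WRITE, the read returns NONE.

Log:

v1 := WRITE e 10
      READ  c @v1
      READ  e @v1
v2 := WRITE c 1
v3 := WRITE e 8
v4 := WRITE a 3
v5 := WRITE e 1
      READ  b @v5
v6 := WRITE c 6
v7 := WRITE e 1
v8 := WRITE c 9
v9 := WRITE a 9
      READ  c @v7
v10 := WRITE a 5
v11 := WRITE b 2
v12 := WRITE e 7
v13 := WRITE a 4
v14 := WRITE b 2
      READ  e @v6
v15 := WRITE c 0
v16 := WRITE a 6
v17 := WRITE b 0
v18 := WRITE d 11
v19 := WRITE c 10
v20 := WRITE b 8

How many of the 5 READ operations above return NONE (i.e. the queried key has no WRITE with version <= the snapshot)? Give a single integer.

Answer: 2

Derivation:
v1: WRITE e=10  (e history now [(1, 10)])
READ c @v1: history=[] -> no version <= 1 -> NONE
READ e @v1: history=[(1, 10)] -> pick v1 -> 10
v2: WRITE c=1  (c history now [(2, 1)])
v3: WRITE e=8  (e history now [(1, 10), (3, 8)])
v4: WRITE a=3  (a history now [(4, 3)])
v5: WRITE e=1  (e history now [(1, 10), (3, 8), (5, 1)])
READ b @v5: history=[] -> no version <= 5 -> NONE
v6: WRITE c=6  (c history now [(2, 1), (6, 6)])
v7: WRITE e=1  (e history now [(1, 10), (3, 8), (5, 1), (7, 1)])
v8: WRITE c=9  (c history now [(2, 1), (6, 6), (8, 9)])
v9: WRITE a=9  (a history now [(4, 3), (9, 9)])
READ c @v7: history=[(2, 1), (6, 6), (8, 9)] -> pick v6 -> 6
v10: WRITE a=5  (a history now [(4, 3), (9, 9), (10, 5)])
v11: WRITE b=2  (b history now [(11, 2)])
v12: WRITE e=7  (e history now [(1, 10), (3, 8), (5, 1), (7, 1), (12, 7)])
v13: WRITE a=4  (a history now [(4, 3), (9, 9), (10, 5), (13, 4)])
v14: WRITE b=2  (b history now [(11, 2), (14, 2)])
READ e @v6: history=[(1, 10), (3, 8), (5, 1), (7, 1), (12, 7)] -> pick v5 -> 1
v15: WRITE c=0  (c history now [(2, 1), (6, 6), (8, 9), (15, 0)])
v16: WRITE a=6  (a history now [(4, 3), (9, 9), (10, 5), (13, 4), (16, 6)])
v17: WRITE b=0  (b history now [(11, 2), (14, 2), (17, 0)])
v18: WRITE d=11  (d history now [(18, 11)])
v19: WRITE c=10  (c history now [(2, 1), (6, 6), (8, 9), (15, 0), (19, 10)])
v20: WRITE b=8  (b history now [(11, 2), (14, 2), (17, 0), (20, 8)])
Read results in order: ['NONE', '10', 'NONE', '6', '1']
NONE count = 2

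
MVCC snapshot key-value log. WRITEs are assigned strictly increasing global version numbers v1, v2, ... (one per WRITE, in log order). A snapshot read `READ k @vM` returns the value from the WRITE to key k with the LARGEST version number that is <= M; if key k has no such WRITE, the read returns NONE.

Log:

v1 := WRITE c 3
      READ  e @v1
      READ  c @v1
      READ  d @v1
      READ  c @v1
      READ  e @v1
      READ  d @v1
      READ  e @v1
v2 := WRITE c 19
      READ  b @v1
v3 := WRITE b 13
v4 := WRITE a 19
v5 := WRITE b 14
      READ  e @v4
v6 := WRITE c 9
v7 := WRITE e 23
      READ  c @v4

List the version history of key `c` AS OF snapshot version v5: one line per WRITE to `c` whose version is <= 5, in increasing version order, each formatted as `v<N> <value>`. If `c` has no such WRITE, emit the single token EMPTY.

Answer: v1 3
v2 19

Derivation:
Scan writes for key=c with version <= 5:
  v1 WRITE c 3 -> keep
  v2 WRITE c 19 -> keep
  v3 WRITE b 13 -> skip
  v4 WRITE a 19 -> skip
  v5 WRITE b 14 -> skip
  v6 WRITE c 9 -> drop (> snap)
  v7 WRITE e 23 -> skip
Collected: [(1, 3), (2, 19)]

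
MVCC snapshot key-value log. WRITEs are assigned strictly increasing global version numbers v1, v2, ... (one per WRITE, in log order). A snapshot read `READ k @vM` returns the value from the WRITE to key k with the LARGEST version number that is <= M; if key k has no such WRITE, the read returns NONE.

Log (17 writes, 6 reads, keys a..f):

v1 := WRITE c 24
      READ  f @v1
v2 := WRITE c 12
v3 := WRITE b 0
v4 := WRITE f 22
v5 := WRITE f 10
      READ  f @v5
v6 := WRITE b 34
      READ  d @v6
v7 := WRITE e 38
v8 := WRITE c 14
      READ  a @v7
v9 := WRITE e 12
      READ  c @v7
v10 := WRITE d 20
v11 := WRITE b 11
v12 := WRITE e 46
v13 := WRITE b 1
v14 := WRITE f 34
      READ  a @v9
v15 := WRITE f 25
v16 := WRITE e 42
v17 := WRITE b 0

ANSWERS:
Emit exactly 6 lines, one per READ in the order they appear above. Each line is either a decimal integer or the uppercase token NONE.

v1: WRITE c=24  (c history now [(1, 24)])
READ f @v1: history=[] -> no version <= 1 -> NONE
v2: WRITE c=12  (c history now [(1, 24), (2, 12)])
v3: WRITE b=0  (b history now [(3, 0)])
v4: WRITE f=22  (f history now [(4, 22)])
v5: WRITE f=10  (f history now [(4, 22), (5, 10)])
READ f @v5: history=[(4, 22), (5, 10)] -> pick v5 -> 10
v6: WRITE b=34  (b history now [(3, 0), (6, 34)])
READ d @v6: history=[] -> no version <= 6 -> NONE
v7: WRITE e=38  (e history now [(7, 38)])
v8: WRITE c=14  (c history now [(1, 24), (2, 12), (8, 14)])
READ a @v7: history=[] -> no version <= 7 -> NONE
v9: WRITE e=12  (e history now [(7, 38), (9, 12)])
READ c @v7: history=[(1, 24), (2, 12), (8, 14)] -> pick v2 -> 12
v10: WRITE d=20  (d history now [(10, 20)])
v11: WRITE b=11  (b history now [(3, 0), (6, 34), (11, 11)])
v12: WRITE e=46  (e history now [(7, 38), (9, 12), (12, 46)])
v13: WRITE b=1  (b history now [(3, 0), (6, 34), (11, 11), (13, 1)])
v14: WRITE f=34  (f history now [(4, 22), (5, 10), (14, 34)])
READ a @v9: history=[] -> no version <= 9 -> NONE
v15: WRITE f=25  (f history now [(4, 22), (5, 10), (14, 34), (15, 25)])
v16: WRITE e=42  (e history now [(7, 38), (9, 12), (12, 46), (16, 42)])
v17: WRITE b=0  (b history now [(3, 0), (6, 34), (11, 11), (13, 1), (17, 0)])

Answer: NONE
10
NONE
NONE
12
NONE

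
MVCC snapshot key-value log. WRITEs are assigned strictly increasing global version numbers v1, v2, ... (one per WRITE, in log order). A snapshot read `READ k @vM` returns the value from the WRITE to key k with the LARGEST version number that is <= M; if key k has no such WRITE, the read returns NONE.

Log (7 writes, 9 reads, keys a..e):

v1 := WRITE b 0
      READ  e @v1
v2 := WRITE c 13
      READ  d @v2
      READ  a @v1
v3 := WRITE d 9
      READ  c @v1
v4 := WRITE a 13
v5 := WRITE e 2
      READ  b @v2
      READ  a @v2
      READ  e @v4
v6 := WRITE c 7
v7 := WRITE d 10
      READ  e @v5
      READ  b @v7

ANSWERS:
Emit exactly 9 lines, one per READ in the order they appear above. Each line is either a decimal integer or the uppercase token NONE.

Answer: NONE
NONE
NONE
NONE
0
NONE
NONE
2
0

Derivation:
v1: WRITE b=0  (b history now [(1, 0)])
READ e @v1: history=[] -> no version <= 1 -> NONE
v2: WRITE c=13  (c history now [(2, 13)])
READ d @v2: history=[] -> no version <= 2 -> NONE
READ a @v1: history=[] -> no version <= 1 -> NONE
v3: WRITE d=9  (d history now [(3, 9)])
READ c @v1: history=[(2, 13)] -> no version <= 1 -> NONE
v4: WRITE a=13  (a history now [(4, 13)])
v5: WRITE e=2  (e history now [(5, 2)])
READ b @v2: history=[(1, 0)] -> pick v1 -> 0
READ a @v2: history=[(4, 13)] -> no version <= 2 -> NONE
READ e @v4: history=[(5, 2)] -> no version <= 4 -> NONE
v6: WRITE c=7  (c history now [(2, 13), (6, 7)])
v7: WRITE d=10  (d history now [(3, 9), (7, 10)])
READ e @v5: history=[(5, 2)] -> pick v5 -> 2
READ b @v7: history=[(1, 0)] -> pick v1 -> 0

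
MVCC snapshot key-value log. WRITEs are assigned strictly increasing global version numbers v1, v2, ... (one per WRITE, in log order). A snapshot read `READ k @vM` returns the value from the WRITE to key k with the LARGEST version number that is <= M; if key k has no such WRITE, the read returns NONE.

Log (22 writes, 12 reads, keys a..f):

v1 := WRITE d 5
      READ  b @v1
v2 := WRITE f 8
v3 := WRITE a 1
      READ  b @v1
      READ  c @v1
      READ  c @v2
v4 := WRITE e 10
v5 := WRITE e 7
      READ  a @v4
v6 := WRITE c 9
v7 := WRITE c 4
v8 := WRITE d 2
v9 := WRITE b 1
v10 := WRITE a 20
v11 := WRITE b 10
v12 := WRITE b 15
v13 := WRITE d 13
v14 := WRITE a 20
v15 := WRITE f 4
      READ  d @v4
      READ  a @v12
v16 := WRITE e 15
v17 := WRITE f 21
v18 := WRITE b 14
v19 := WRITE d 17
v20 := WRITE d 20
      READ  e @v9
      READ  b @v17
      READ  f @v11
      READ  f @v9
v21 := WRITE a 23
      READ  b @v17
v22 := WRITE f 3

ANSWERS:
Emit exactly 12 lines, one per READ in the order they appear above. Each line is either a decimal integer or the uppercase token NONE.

v1: WRITE d=5  (d history now [(1, 5)])
READ b @v1: history=[] -> no version <= 1 -> NONE
v2: WRITE f=8  (f history now [(2, 8)])
v3: WRITE a=1  (a history now [(3, 1)])
READ b @v1: history=[] -> no version <= 1 -> NONE
READ c @v1: history=[] -> no version <= 1 -> NONE
READ c @v2: history=[] -> no version <= 2 -> NONE
v4: WRITE e=10  (e history now [(4, 10)])
v5: WRITE e=7  (e history now [(4, 10), (5, 7)])
READ a @v4: history=[(3, 1)] -> pick v3 -> 1
v6: WRITE c=9  (c history now [(6, 9)])
v7: WRITE c=4  (c history now [(6, 9), (7, 4)])
v8: WRITE d=2  (d history now [(1, 5), (8, 2)])
v9: WRITE b=1  (b history now [(9, 1)])
v10: WRITE a=20  (a history now [(3, 1), (10, 20)])
v11: WRITE b=10  (b history now [(9, 1), (11, 10)])
v12: WRITE b=15  (b history now [(9, 1), (11, 10), (12, 15)])
v13: WRITE d=13  (d history now [(1, 5), (8, 2), (13, 13)])
v14: WRITE a=20  (a history now [(3, 1), (10, 20), (14, 20)])
v15: WRITE f=4  (f history now [(2, 8), (15, 4)])
READ d @v4: history=[(1, 5), (8, 2), (13, 13)] -> pick v1 -> 5
READ a @v12: history=[(3, 1), (10, 20), (14, 20)] -> pick v10 -> 20
v16: WRITE e=15  (e history now [(4, 10), (5, 7), (16, 15)])
v17: WRITE f=21  (f history now [(2, 8), (15, 4), (17, 21)])
v18: WRITE b=14  (b history now [(9, 1), (11, 10), (12, 15), (18, 14)])
v19: WRITE d=17  (d history now [(1, 5), (8, 2), (13, 13), (19, 17)])
v20: WRITE d=20  (d history now [(1, 5), (8, 2), (13, 13), (19, 17), (20, 20)])
READ e @v9: history=[(4, 10), (5, 7), (16, 15)] -> pick v5 -> 7
READ b @v17: history=[(9, 1), (11, 10), (12, 15), (18, 14)] -> pick v12 -> 15
READ f @v11: history=[(2, 8), (15, 4), (17, 21)] -> pick v2 -> 8
READ f @v9: history=[(2, 8), (15, 4), (17, 21)] -> pick v2 -> 8
v21: WRITE a=23  (a history now [(3, 1), (10, 20), (14, 20), (21, 23)])
READ b @v17: history=[(9, 1), (11, 10), (12, 15), (18, 14)] -> pick v12 -> 15
v22: WRITE f=3  (f history now [(2, 8), (15, 4), (17, 21), (22, 3)])

Answer: NONE
NONE
NONE
NONE
1
5
20
7
15
8
8
15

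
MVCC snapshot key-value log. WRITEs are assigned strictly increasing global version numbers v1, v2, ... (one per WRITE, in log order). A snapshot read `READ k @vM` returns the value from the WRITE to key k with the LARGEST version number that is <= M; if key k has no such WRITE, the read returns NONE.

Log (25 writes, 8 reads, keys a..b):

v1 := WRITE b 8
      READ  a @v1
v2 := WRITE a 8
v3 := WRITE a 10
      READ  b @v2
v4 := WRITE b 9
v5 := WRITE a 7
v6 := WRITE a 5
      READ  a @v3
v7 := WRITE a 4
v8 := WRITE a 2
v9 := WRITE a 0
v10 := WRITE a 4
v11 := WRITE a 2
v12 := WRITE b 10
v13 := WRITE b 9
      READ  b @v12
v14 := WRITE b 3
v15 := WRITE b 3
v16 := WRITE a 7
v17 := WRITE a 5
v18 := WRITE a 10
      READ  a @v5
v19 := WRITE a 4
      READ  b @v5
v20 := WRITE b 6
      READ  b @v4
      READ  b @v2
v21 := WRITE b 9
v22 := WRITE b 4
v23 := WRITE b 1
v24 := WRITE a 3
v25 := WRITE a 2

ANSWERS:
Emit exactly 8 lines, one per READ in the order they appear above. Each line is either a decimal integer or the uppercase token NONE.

v1: WRITE b=8  (b history now [(1, 8)])
READ a @v1: history=[] -> no version <= 1 -> NONE
v2: WRITE a=8  (a history now [(2, 8)])
v3: WRITE a=10  (a history now [(2, 8), (3, 10)])
READ b @v2: history=[(1, 8)] -> pick v1 -> 8
v4: WRITE b=9  (b history now [(1, 8), (4, 9)])
v5: WRITE a=7  (a history now [(2, 8), (3, 10), (5, 7)])
v6: WRITE a=5  (a history now [(2, 8), (3, 10), (5, 7), (6, 5)])
READ a @v3: history=[(2, 8), (3, 10), (5, 7), (6, 5)] -> pick v3 -> 10
v7: WRITE a=4  (a history now [(2, 8), (3, 10), (5, 7), (6, 5), (7, 4)])
v8: WRITE a=2  (a history now [(2, 8), (3, 10), (5, 7), (6, 5), (7, 4), (8, 2)])
v9: WRITE a=0  (a history now [(2, 8), (3, 10), (5, 7), (6, 5), (7, 4), (8, 2), (9, 0)])
v10: WRITE a=4  (a history now [(2, 8), (3, 10), (5, 7), (6, 5), (7, 4), (8, 2), (9, 0), (10, 4)])
v11: WRITE a=2  (a history now [(2, 8), (3, 10), (5, 7), (6, 5), (7, 4), (8, 2), (9, 0), (10, 4), (11, 2)])
v12: WRITE b=10  (b history now [(1, 8), (4, 9), (12, 10)])
v13: WRITE b=9  (b history now [(1, 8), (4, 9), (12, 10), (13, 9)])
READ b @v12: history=[(1, 8), (4, 9), (12, 10), (13, 9)] -> pick v12 -> 10
v14: WRITE b=3  (b history now [(1, 8), (4, 9), (12, 10), (13, 9), (14, 3)])
v15: WRITE b=3  (b history now [(1, 8), (4, 9), (12, 10), (13, 9), (14, 3), (15, 3)])
v16: WRITE a=7  (a history now [(2, 8), (3, 10), (5, 7), (6, 5), (7, 4), (8, 2), (9, 0), (10, 4), (11, 2), (16, 7)])
v17: WRITE a=5  (a history now [(2, 8), (3, 10), (5, 7), (6, 5), (7, 4), (8, 2), (9, 0), (10, 4), (11, 2), (16, 7), (17, 5)])
v18: WRITE a=10  (a history now [(2, 8), (3, 10), (5, 7), (6, 5), (7, 4), (8, 2), (9, 0), (10, 4), (11, 2), (16, 7), (17, 5), (18, 10)])
READ a @v5: history=[(2, 8), (3, 10), (5, 7), (6, 5), (7, 4), (8, 2), (9, 0), (10, 4), (11, 2), (16, 7), (17, 5), (18, 10)] -> pick v5 -> 7
v19: WRITE a=4  (a history now [(2, 8), (3, 10), (5, 7), (6, 5), (7, 4), (8, 2), (9, 0), (10, 4), (11, 2), (16, 7), (17, 5), (18, 10), (19, 4)])
READ b @v5: history=[(1, 8), (4, 9), (12, 10), (13, 9), (14, 3), (15, 3)] -> pick v4 -> 9
v20: WRITE b=6  (b history now [(1, 8), (4, 9), (12, 10), (13, 9), (14, 3), (15, 3), (20, 6)])
READ b @v4: history=[(1, 8), (4, 9), (12, 10), (13, 9), (14, 3), (15, 3), (20, 6)] -> pick v4 -> 9
READ b @v2: history=[(1, 8), (4, 9), (12, 10), (13, 9), (14, 3), (15, 3), (20, 6)] -> pick v1 -> 8
v21: WRITE b=9  (b history now [(1, 8), (4, 9), (12, 10), (13, 9), (14, 3), (15, 3), (20, 6), (21, 9)])
v22: WRITE b=4  (b history now [(1, 8), (4, 9), (12, 10), (13, 9), (14, 3), (15, 3), (20, 6), (21, 9), (22, 4)])
v23: WRITE b=1  (b history now [(1, 8), (4, 9), (12, 10), (13, 9), (14, 3), (15, 3), (20, 6), (21, 9), (22, 4), (23, 1)])
v24: WRITE a=3  (a history now [(2, 8), (3, 10), (5, 7), (6, 5), (7, 4), (8, 2), (9, 0), (10, 4), (11, 2), (16, 7), (17, 5), (18, 10), (19, 4), (24, 3)])
v25: WRITE a=2  (a history now [(2, 8), (3, 10), (5, 7), (6, 5), (7, 4), (8, 2), (9, 0), (10, 4), (11, 2), (16, 7), (17, 5), (18, 10), (19, 4), (24, 3), (25, 2)])

Answer: NONE
8
10
10
7
9
9
8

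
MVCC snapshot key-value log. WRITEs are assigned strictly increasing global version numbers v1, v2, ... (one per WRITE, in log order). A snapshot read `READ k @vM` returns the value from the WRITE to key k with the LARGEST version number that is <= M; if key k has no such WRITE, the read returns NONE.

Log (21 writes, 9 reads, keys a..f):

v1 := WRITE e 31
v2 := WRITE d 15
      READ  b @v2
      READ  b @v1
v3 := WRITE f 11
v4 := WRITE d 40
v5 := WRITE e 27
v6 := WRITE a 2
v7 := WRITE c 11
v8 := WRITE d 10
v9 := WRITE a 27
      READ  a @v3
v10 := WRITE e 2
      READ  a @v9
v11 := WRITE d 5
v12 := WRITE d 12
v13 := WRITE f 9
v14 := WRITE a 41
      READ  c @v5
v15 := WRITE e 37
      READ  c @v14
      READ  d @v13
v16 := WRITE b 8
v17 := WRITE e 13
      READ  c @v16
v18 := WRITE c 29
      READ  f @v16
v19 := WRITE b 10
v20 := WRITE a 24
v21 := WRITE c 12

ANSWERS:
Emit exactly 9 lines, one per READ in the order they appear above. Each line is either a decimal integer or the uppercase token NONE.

v1: WRITE e=31  (e history now [(1, 31)])
v2: WRITE d=15  (d history now [(2, 15)])
READ b @v2: history=[] -> no version <= 2 -> NONE
READ b @v1: history=[] -> no version <= 1 -> NONE
v3: WRITE f=11  (f history now [(3, 11)])
v4: WRITE d=40  (d history now [(2, 15), (4, 40)])
v5: WRITE e=27  (e history now [(1, 31), (5, 27)])
v6: WRITE a=2  (a history now [(6, 2)])
v7: WRITE c=11  (c history now [(7, 11)])
v8: WRITE d=10  (d history now [(2, 15), (4, 40), (8, 10)])
v9: WRITE a=27  (a history now [(6, 2), (9, 27)])
READ a @v3: history=[(6, 2), (9, 27)] -> no version <= 3 -> NONE
v10: WRITE e=2  (e history now [(1, 31), (5, 27), (10, 2)])
READ a @v9: history=[(6, 2), (9, 27)] -> pick v9 -> 27
v11: WRITE d=5  (d history now [(2, 15), (4, 40), (8, 10), (11, 5)])
v12: WRITE d=12  (d history now [(2, 15), (4, 40), (8, 10), (11, 5), (12, 12)])
v13: WRITE f=9  (f history now [(3, 11), (13, 9)])
v14: WRITE a=41  (a history now [(6, 2), (9, 27), (14, 41)])
READ c @v5: history=[(7, 11)] -> no version <= 5 -> NONE
v15: WRITE e=37  (e history now [(1, 31), (5, 27), (10, 2), (15, 37)])
READ c @v14: history=[(7, 11)] -> pick v7 -> 11
READ d @v13: history=[(2, 15), (4, 40), (8, 10), (11, 5), (12, 12)] -> pick v12 -> 12
v16: WRITE b=8  (b history now [(16, 8)])
v17: WRITE e=13  (e history now [(1, 31), (5, 27), (10, 2), (15, 37), (17, 13)])
READ c @v16: history=[(7, 11)] -> pick v7 -> 11
v18: WRITE c=29  (c history now [(7, 11), (18, 29)])
READ f @v16: history=[(3, 11), (13, 9)] -> pick v13 -> 9
v19: WRITE b=10  (b history now [(16, 8), (19, 10)])
v20: WRITE a=24  (a history now [(6, 2), (9, 27), (14, 41), (20, 24)])
v21: WRITE c=12  (c history now [(7, 11), (18, 29), (21, 12)])

Answer: NONE
NONE
NONE
27
NONE
11
12
11
9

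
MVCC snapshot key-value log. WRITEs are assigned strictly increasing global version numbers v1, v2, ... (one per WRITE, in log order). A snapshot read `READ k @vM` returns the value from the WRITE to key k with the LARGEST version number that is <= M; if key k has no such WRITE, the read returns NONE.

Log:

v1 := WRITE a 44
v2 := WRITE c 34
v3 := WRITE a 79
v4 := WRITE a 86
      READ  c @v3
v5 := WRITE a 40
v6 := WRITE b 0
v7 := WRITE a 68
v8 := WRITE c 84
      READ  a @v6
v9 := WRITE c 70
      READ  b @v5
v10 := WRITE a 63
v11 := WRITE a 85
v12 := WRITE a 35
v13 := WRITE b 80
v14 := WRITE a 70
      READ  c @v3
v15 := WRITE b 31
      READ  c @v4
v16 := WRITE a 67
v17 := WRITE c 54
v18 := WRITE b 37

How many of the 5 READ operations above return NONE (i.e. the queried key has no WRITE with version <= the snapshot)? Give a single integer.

Answer: 1

Derivation:
v1: WRITE a=44  (a history now [(1, 44)])
v2: WRITE c=34  (c history now [(2, 34)])
v3: WRITE a=79  (a history now [(1, 44), (3, 79)])
v4: WRITE a=86  (a history now [(1, 44), (3, 79), (4, 86)])
READ c @v3: history=[(2, 34)] -> pick v2 -> 34
v5: WRITE a=40  (a history now [(1, 44), (3, 79), (4, 86), (5, 40)])
v6: WRITE b=0  (b history now [(6, 0)])
v7: WRITE a=68  (a history now [(1, 44), (3, 79), (4, 86), (5, 40), (7, 68)])
v8: WRITE c=84  (c history now [(2, 34), (8, 84)])
READ a @v6: history=[(1, 44), (3, 79), (4, 86), (5, 40), (7, 68)] -> pick v5 -> 40
v9: WRITE c=70  (c history now [(2, 34), (8, 84), (9, 70)])
READ b @v5: history=[(6, 0)] -> no version <= 5 -> NONE
v10: WRITE a=63  (a history now [(1, 44), (3, 79), (4, 86), (5, 40), (7, 68), (10, 63)])
v11: WRITE a=85  (a history now [(1, 44), (3, 79), (4, 86), (5, 40), (7, 68), (10, 63), (11, 85)])
v12: WRITE a=35  (a history now [(1, 44), (3, 79), (4, 86), (5, 40), (7, 68), (10, 63), (11, 85), (12, 35)])
v13: WRITE b=80  (b history now [(6, 0), (13, 80)])
v14: WRITE a=70  (a history now [(1, 44), (3, 79), (4, 86), (5, 40), (7, 68), (10, 63), (11, 85), (12, 35), (14, 70)])
READ c @v3: history=[(2, 34), (8, 84), (9, 70)] -> pick v2 -> 34
v15: WRITE b=31  (b history now [(6, 0), (13, 80), (15, 31)])
READ c @v4: history=[(2, 34), (8, 84), (9, 70)] -> pick v2 -> 34
v16: WRITE a=67  (a history now [(1, 44), (3, 79), (4, 86), (5, 40), (7, 68), (10, 63), (11, 85), (12, 35), (14, 70), (16, 67)])
v17: WRITE c=54  (c history now [(2, 34), (8, 84), (9, 70), (17, 54)])
v18: WRITE b=37  (b history now [(6, 0), (13, 80), (15, 31), (18, 37)])
Read results in order: ['34', '40', 'NONE', '34', '34']
NONE count = 1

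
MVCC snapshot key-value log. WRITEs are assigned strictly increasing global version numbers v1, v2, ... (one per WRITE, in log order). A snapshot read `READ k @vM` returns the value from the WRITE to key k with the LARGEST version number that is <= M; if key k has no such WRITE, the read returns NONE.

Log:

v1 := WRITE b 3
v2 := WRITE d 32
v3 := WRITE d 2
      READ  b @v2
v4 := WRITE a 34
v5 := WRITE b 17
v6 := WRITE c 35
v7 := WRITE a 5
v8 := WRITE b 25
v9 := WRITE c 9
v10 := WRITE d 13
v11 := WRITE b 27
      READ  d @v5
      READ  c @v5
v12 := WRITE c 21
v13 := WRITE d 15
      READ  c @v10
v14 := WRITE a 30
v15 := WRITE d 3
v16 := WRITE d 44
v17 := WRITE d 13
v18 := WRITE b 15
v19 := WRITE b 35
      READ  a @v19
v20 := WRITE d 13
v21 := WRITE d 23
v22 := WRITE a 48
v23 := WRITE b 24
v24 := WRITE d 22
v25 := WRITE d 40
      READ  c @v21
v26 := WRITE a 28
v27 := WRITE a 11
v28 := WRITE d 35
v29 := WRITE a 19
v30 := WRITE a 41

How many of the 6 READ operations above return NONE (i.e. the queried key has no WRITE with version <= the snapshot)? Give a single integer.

Answer: 1

Derivation:
v1: WRITE b=3  (b history now [(1, 3)])
v2: WRITE d=32  (d history now [(2, 32)])
v3: WRITE d=2  (d history now [(2, 32), (3, 2)])
READ b @v2: history=[(1, 3)] -> pick v1 -> 3
v4: WRITE a=34  (a history now [(4, 34)])
v5: WRITE b=17  (b history now [(1, 3), (5, 17)])
v6: WRITE c=35  (c history now [(6, 35)])
v7: WRITE a=5  (a history now [(4, 34), (7, 5)])
v8: WRITE b=25  (b history now [(1, 3), (5, 17), (8, 25)])
v9: WRITE c=9  (c history now [(6, 35), (9, 9)])
v10: WRITE d=13  (d history now [(2, 32), (3, 2), (10, 13)])
v11: WRITE b=27  (b history now [(1, 3), (5, 17), (8, 25), (11, 27)])
READ d @v5: history=[(2, 32), (3, 2), (10, 13)] -> pick v3 -> 2
READ c @v5: history=[(6, 35), (9, 9)] -> no version <= 5 -> NONE
v12: WRITE c=21  (c history now [(6, 35), (9, 9), (12, 21)])
v13: WRITE d=15  (d history now [(2, 32), (3, 2), (10, 13), (13, 15)])
READ c @v10: history=[(6, 35), (9, 9), (12, 21)] -> pick v9 -> 9
v14: WRITE a=30  (a history now [(4, 34), (7, 5), (14, 30)])
v15: WRITE d=3  (d history now [(2, 32), (3, 2), (10, 13), (13, 15), (15, 3)])
v16: WRITE d=44  (d history now [(2, 32), (3, 2), (10, 13), (13, 15), (15, 3), (16, 44)])
v17: WRITE d=13  (d history now [(2, 32), (3, 2), (10, 13), (13, 15), (15, 3), (16, 44), (17, 13)])
v18: WRITE b=15  (b history now [(1, 3), (5, 17), (8, 25), (11, 27), (18, 15)])
v19: WRITE b=35  (b history now [(1, 3), (5, 17), (8, 25), (11, 27), (18, 15), (19, 35)])
READ a @v19: history=[(4, 34), (7, 5), (14, 30)] -> pick v14 -> 30
v20: WRITE d=13  (d history now [(2, 32), (3, 2), (10, 13), (13, 15), (15, 3), (16, 44), (17, 13), (20, 13)])
v21: WRITE d=23  (d history now [(2, 32), (3, 2), (10, 13), (13, 15), (15, 3), (16, 44), (17, 13), (20, 13), (21, 23)])
v22: WRITE a=48  (a history now [(4, 34), (7, 5), (14, 30), (22, 48)])
v23: WRITE b=24  (b history now [(1, 3), (5, 17), (8, 25), (11, 27), (18, 15), (19, 35), (23, 24)])
v24: WRITE d=22  (d history now [(2, 32), (3, 2), (10, 13), (13, 15), (15, 3), (16, 44), (17, 13), (20, 13), (21, 23), (24, 22)])
v25: WRITE d=40  (d history now [(2, 32), (3, 2), (10, 13), (13, 15), (15, 3), (16, 44), (17, 13), (20, 13), (21, 23), (24, 22), (25, 40)])
READ c @v21: history=[(6, 35), (9, 9), (12, 21)] -> pick v12 -> 21
v26: WRITE a=28  (a history now [(4, 34), (7, 5), (14, 30), (22, 48), (26, 28)])
v27: WRITE a=11  (a history now [(4, 34), (7, 5), (14, 30), (22, 48), (26, 28), (27, 11)])
v28: WRITE d=35  (d history now [(2, 32), (3, 2), (10, 13), (13, 15), (15, 3), (16, 44), (17, 13), (20, 13), (21, 23), (24, 22), (25, 40), (28, 35)])
v29: WRITE a=19  (a history now [(4, 34), (7, 5), (14, 30), (22, 48), (26, 28), (27, 11), (29, 19)])
v30: WRITE a=41  (a history now [(4, 34), (7, 5), (14, 30), (22, 48), (26, 28), (27, 11), (29, 19), (30, 41)])
Read results in order: ['3', '2', 'NONE', '9', '30', '21']
NONE count = 1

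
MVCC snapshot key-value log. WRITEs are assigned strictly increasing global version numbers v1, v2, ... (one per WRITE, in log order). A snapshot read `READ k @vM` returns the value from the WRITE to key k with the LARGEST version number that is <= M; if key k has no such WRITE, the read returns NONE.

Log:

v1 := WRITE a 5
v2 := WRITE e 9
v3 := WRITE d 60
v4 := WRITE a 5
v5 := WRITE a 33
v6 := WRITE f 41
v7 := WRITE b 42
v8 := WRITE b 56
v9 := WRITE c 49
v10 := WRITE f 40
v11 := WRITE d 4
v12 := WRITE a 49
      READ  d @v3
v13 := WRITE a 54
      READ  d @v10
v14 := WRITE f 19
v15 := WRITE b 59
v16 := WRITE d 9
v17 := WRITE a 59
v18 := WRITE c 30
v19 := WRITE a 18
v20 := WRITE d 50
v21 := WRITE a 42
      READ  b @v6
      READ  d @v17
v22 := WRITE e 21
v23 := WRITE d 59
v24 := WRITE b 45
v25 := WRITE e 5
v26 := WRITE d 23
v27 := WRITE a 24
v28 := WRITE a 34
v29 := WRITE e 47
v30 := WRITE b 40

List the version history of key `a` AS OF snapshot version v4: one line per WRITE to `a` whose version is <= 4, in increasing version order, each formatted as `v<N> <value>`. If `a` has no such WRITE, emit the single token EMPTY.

Answer: v1 5
v4 5

Derivation:
Scan writes for key=a with version <= 4:
  v1 WRITE a 5 -> keep
  v2 WRITE e 9 -> skip
  v3 WRITE d 60 -> skip
  v4 WRITE a 5 -> keep
  v5 WRITE a 33 -> drop (> snap)
  v6 WRITE f 41 -> skip
  v7 WRITE b 42 -> skip
  v8 WRITE b 56 -> skip
  v9 WRITE c 49 -> skip
  v10 WRITE f 40 -> skip
  v11 WRITE d 4 -> skip
  v12 WRITE a 49 -> drop (> snap)
  v13 WRITE a 54 -> drop (> snap)
  v14 WRITE f 19 -> skip
  v15 WRITE b 59 -> skip
  v16 WRITE d 9 -> skip
  v17 WRITE a 59 -> drop (> snap)
  v18 WRITE c 30 -> skip
  v19 WRITE a 18 -> drop (> snap)
  v20 WRITE d 50 -> skip
  v21 WRITE a 42 -> drop (> snap)
  v22 WRITE e 21 -> skip
  v23 WRITE d 59 -> skip
  v24 WRITE b 45 -> skip
  v25 WRITE e 5 -> skip
  v26 WRITE d 23 -> skip
  v27 WRITE a 24 -> drop (> snap)
  v28 WRITE a 34 -> drop (> snap)
  v29 WRITE e 47 -> skip
  v30 WRITE b 40 -> skip
Collected: [(1, 5), (4, 5)]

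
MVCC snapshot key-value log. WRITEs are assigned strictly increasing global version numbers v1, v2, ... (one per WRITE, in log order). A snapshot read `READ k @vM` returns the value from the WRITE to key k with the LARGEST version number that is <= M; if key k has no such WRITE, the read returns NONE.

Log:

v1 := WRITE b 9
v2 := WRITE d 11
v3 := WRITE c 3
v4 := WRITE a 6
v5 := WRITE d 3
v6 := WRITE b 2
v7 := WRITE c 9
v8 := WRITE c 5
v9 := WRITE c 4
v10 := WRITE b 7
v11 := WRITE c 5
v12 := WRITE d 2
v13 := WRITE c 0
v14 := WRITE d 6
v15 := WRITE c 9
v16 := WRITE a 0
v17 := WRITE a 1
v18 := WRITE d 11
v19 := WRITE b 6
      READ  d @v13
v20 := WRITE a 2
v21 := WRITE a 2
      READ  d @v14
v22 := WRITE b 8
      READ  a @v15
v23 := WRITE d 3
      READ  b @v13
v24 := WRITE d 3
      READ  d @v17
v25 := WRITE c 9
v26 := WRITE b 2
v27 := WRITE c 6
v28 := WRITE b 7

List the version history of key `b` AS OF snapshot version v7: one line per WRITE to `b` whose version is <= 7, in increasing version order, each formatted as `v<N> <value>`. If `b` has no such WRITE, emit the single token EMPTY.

Scan writes for key=b with version <= 7:
  v1 WRITE b 9 -> keep
  v2 WRITE d 11 -> skip
  v3 WRITE c 3 -> skip
  v4 WRITE a 6 -> skip
  v5 WRITE d 3 -> skip
  v6 WRITE b 2 -> keep
  v7 WRITE c 9 -> skip
  v8 WRITE c 5 -> skip
  v9 WRITE c 4 -> skip
  v10 WRITE b 7 -> drop (> snap)
  v11 WRITE c 5 -> skip
  v12 WRITE d 2 -> skip
  v13 WRITE c 0 -> skip
  v14 WRITE d 6 -> skip
  v15 WRITE c 9 -> skip
  v16 WRITE a 0 -> skip
  v17 WRITE a 1 -> skip
  v18 WRITE d 11 -> skip
  v19 WRITE b 6 -> drop (> snap)
  v20 WRITE a 2 -> skip
  v21 WRITE a 2 -> skip
  v22 WRITE b 8 -> drop (> snap)
  v23 WRITE d 3 -> skip
  v24 WRITE d 3 -> skip
  v25 WRITE c 9 -> skip
  v26 WRITE b 2 -> drop (> snap)
  v27 WRITE c 6 -> skip
  v28 WRITE b 7 -> drop (> snap)
Collected: [(1, 9), (6, 2)]

Answer: v1 9
v6 2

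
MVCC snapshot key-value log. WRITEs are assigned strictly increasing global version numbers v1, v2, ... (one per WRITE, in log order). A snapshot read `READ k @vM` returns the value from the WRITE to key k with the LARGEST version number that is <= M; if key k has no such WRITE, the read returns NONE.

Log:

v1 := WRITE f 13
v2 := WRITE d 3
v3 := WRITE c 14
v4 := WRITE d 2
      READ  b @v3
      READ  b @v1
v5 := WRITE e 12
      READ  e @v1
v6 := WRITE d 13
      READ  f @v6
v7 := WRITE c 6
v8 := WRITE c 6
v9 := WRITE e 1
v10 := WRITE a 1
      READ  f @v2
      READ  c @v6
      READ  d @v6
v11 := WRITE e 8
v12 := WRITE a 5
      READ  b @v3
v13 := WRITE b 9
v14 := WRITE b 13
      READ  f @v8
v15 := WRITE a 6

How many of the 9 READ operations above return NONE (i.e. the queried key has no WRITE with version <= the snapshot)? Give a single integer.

Answer: 4

Derivation:
v1: WRITE f=13  (f history now [(1, 13)])
v2: WRITE d=3  (d history now [(2, 3)])
v3: WRITE c=14  (c history now [(3, 14)])
v4: WRITE d=2  (d history now [(2, 3), (4, 2)])
READ b @v3: history=[] -> no version <= 3 -> NONE
READ b @v1: history=[] -> no version <= 1 -> NONE
v5: WRITE e=12  (e history now [(5, 12)])
READ e @v1: history=[(5, 12)] -> no version <= 1 -> NONE
v6: WRITE d=13  (d history now [(2, 3), (4, 2), (6, 13)])
READ f @v6: history=[(1, 13)] -> pick v1 -> 13
v7: WRITE c=6  (c history now [(3, 14), (7, 6)])
v8: WRITE c=6  (c history now [(3, 14), (7, 6), (8, 6)])
v9: WRITE e=1  (e history now [(5, 12), (9, 1)])
v10: WRITE a=1  (a history now [(10, 1)])
READ f @v2: history=[(1, 13)] -> pick v1 -> 13
READ c @v6: history=[(3, 14), (7, 6), (8, 6)] -> pick v3 -> 14
READ d @v6: history=[(2, 3), (4, 2), (6, 13)] -> pick v6 -> 13
v11: WRITE e=8  (e history now [(5, 12), (9, 1), (11, 8)])
v12: WRITE a=5  (a history now [(10, 1), (12, 5)])
READ b @v3: history=[] -> no version <= 3 -> NONE
v13: WRITE b=9  (b history now [(13, 9)])
v14: WRITE b=13  (b history now [(13, 9), (14, 13)])
READ f @v8: history=[(1, 13)] -> pick v1 -> 13
v15: WRITE a=6  (a history now [(10, 1), (12, 5), (15, 6)])
Read results in order: ['NONE', 'NONE', 'NONE', '13', '13', '14', '13', 'NONE', '13']
NONE count = 4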